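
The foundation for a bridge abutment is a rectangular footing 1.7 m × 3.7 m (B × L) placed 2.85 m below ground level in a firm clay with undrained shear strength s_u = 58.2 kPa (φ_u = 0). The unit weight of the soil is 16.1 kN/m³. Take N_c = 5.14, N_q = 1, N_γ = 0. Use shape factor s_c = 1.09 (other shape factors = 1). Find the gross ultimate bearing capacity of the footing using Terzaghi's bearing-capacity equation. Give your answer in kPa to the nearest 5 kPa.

q_ult ≈ 370 kPa

Overburden at base level: q = 16.1 × 2.85 = 45.885 kPa.
Cohesion term c·N_c·s_c = 58.2 × 5.14 × 1.09 = 326.07 kPa; surcharge term q·N_q = 45.885 × 1 = 45.885 kPa.
q_ult = 326.07 + 45.885 = 371.96 kPa.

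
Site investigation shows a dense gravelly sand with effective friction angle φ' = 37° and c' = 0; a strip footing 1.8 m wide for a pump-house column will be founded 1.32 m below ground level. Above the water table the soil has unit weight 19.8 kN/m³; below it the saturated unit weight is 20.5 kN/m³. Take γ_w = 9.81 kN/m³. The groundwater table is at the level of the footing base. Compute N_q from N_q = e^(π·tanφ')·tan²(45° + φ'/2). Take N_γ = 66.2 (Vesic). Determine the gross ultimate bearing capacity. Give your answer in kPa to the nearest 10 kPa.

tan37° = 0.7536, so N_q = e^(π×0.7536)·tan²(63.5°) = 10.669 × 4.023 = 42.92.
Effective surcharge at the founding depth q = γ·D_f = 19.8 × 1.32 = 26.136 kPa.
The water table coincides with the base, so in the self-weight term γ → γ' = 10.69 kN/m³.
q_ult = q·N_q + 0.5·γ·B·N_γ
     = 26.136 × 42.92 + 0.5 × 10.69 × 1.8 × 66.2
     = 1121.8 + 636.91 = 1758.7 kPa.

q_ult ≈ 1760 kPa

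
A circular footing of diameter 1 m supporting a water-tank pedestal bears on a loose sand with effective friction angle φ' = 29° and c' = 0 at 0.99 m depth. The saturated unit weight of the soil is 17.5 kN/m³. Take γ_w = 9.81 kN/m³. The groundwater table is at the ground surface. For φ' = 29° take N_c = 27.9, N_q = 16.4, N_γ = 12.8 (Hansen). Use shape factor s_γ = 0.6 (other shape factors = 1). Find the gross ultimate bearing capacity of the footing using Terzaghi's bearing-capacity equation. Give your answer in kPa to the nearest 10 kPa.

q_ult ≈ 150 kPa

With the water table at the surface the whole profile is submerged: γ' = 17.5 − 9.81 = 7.69 kN/m³, so q = γ'·D_f = 7.6131 kPa; the same γ' applies in the ½γBN_γ term.
q_ult = q·N_q + 0.5·γ·B·N_γ·s_γ
     = 7.6131 × 16.4 + 0.5 × 7.69 × 1 × 12.8 × 0.6
     = 124.85 + 29.53 = 154.38 kPa.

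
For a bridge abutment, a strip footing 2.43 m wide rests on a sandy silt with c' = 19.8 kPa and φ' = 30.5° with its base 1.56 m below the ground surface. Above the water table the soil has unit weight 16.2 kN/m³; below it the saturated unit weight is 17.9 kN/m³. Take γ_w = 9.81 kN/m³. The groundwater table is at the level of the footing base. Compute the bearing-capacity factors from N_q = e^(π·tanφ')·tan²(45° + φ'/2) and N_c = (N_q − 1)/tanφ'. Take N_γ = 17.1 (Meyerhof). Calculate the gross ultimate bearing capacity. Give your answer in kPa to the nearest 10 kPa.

tan30.5° = 0.589, so N_q = e^(π×0.589)·tan²(60.25°) = 6.363 × 3.061 = 19.48.
N_c = (19.48 − 1)/tan30.5° = 31.37.
q = γ·D_f = 16.2 × 1.56 = 25.272 kPa.
For the ½γBN_γ term take γ' = 17.9 − 9.81 = 8.09 kN/m³ (soil below base is submerged).
c·N_c = 19.8 × 31.372 = 621.16 kPa
q·N_q = 25.272 × 19.479 = 492.28 kPa
0.5·γ·B·N_γ = 0.5 × 8.09 × 2.43 × 17.1 = 168.08 kPa
q_ult = 621.16 + 492.28 + 168.08 = 1281.5 kPa.

q_ult ≈ 1280 kPa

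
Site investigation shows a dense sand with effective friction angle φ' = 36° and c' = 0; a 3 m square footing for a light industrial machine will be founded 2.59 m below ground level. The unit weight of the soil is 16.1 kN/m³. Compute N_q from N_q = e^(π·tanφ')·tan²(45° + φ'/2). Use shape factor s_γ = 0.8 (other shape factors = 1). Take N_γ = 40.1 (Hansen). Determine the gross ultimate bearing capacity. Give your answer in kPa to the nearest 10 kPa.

tan36° = 0.7265, so N_q = e^(π×0.7265)·tan²(63°) = 9.801 × 3.852 = 37.75.
q = γ·D_f = 16.1 × 2.59 = 41.699 kPa.
q·N_q = 41.699 × 37.752 = 1574.2 kPa
0.5·γ·B·N_γ·s_γ = 0.5 × 16.1 × 3 × 40.1 × 0.8 = 774.73 kPa
q_ult = 1574.2 + 774.73 = 2349 kPa.

q_ult ≈ 2350 kPa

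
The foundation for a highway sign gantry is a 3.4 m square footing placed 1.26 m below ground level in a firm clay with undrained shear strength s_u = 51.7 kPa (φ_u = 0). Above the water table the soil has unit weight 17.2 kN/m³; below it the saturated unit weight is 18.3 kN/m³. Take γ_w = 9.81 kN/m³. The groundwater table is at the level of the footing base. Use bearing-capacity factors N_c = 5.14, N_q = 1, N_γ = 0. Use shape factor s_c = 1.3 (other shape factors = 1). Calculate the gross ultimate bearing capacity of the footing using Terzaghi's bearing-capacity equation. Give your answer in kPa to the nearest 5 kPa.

q_ult ≈ 365 kPa

Effective surcharge at the founding depth q = γ·D_f = 17.2 × 1.26 = 21.672 kPa.
q_ult = c·N_c·s_c + q·N_q
     = 51.7 × 5.14 × 1.3 + 21.672 × 1
     = 345.46 + 21.672 = 367.13 kPa.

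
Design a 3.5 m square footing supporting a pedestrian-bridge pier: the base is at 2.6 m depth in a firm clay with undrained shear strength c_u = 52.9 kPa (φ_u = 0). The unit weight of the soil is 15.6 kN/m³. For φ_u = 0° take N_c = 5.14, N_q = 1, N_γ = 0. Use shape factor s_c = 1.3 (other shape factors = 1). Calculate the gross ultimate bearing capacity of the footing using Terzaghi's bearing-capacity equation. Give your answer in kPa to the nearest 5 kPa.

q_ult ≈ 395 kPa

q = γ·D_f = 15.6 × 2.6 = 40.56 kPa.
c·N_c·s_c = 52.9 × 5.14 × 1.3 = 353.48 kPa
q·N_q = 40.56 × 1 = 40.56 kPa
q_ult = 353.48 + 40.56 = 394.04 kPa.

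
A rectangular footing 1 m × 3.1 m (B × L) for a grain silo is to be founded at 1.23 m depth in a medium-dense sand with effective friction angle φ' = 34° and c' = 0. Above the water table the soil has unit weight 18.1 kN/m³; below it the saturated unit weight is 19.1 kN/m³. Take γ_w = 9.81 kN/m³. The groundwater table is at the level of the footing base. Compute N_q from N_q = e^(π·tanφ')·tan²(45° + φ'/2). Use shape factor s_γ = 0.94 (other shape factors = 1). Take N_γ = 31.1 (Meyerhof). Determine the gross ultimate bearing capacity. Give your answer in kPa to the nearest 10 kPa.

q_ult ≈ 790 kPa

tan34° = 0.6745, so N_q = e^(π×0.6745)·tan²(62°) = 8.323 × 3.537 = 29.44.
q = γ·D_f = 18.1 × 1.23 = 22.263 kPa.
For the ½γBN_γ term take γ' = 19.1 − 9.81 = 9.29 kN/m³ (soil below base is submerged).
q·N_q = 22.263 × 29.44 = 655.42 kPa
0.5·γ·B·N_γ·s_γ = 0.5 × 9.29 × 1 × 31.1 × 0.94 = 135.79 kPa
q_ult = 655.42 + 135.79 = 791.21 kPa.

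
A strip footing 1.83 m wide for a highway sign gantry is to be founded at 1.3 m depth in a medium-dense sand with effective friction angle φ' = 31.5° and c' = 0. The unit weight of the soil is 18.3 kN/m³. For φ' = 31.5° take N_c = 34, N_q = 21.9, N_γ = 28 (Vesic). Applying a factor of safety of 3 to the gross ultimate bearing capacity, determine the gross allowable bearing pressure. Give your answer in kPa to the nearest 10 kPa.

q = γ·D_f = 18.3 × 1.3 = 23.79 kPa.
q·N_q = 23.79 × 21.9 = 521 kPa
0.5·γ·B·N_γ = 0.5 × 18.3 × 1.83 × 28 = 468.85 kPa
q_ult = 521 + 468.85 = 989.85 kPa.
q_all = q_ult / FS = 989.85 / 3 = 329.95 kPa.

q_all ≈ 330 kPa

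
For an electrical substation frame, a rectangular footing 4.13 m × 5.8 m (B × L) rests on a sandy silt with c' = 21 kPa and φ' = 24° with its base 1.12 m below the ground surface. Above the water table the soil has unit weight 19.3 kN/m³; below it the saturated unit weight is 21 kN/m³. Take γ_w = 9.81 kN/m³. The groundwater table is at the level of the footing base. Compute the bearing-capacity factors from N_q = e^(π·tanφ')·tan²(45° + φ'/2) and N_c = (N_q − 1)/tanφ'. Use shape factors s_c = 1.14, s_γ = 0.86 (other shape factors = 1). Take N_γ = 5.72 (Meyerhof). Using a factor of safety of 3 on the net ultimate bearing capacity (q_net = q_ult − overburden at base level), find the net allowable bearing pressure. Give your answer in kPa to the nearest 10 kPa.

N_q = e^(π·tan24°)·tan²(57°) = 9.6; N_c = (N_q − 1)/tanφ' = 19.32.
q = γ·D_f = 19.3 × 1.12 = 21.616 kPa.
For the ½γBN_γ term take γ' = 21 − 9.81 = 11.19 kN/m³ (soil below base is submerged).
c·N_c·s_c = 21 × 19.324 × 1.14 = 462.61 kPa
q·N_q = 21.616 × 9.6034 = 207.59 kPa
0.5·γ·B·N_γ·s_γ = 0.5 × 11.19 × 4.13 × 5.72 × 0.86 = 113.67 kPa
q_ult = 462.61 + 207.59 + 113.67 = 783.86 kPa.
q_net = 783.86 − 21.616 = 762.25 kPa.
q_all(net) = 762.25 / 3 = 254.08 kPa.

q_all(net) ≈ 250 kPa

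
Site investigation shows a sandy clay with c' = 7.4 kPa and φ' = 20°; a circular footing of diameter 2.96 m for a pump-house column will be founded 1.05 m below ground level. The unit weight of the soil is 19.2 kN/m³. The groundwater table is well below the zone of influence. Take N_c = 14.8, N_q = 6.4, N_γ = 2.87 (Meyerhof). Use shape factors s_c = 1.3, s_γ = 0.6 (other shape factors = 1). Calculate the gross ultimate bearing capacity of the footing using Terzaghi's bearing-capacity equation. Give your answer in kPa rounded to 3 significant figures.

q_ult ≈ 320 kPa

Overburden at base level: q = 19.2 × 1.05 = 20.16 kPa.
Cohesion term c·N_c·s_c = 7.4 × 14.8 × 1.3 = 142.38 kPa; surcharge term q·N_q = 20.16 × 6.4 = 129.02 kPa; self-weight term 0.5·γ·B·N_γ·s_γ = 0.5 × 19.2 × 2.96 × 2.87 × 0.6 = 48.932 kPa.
q_ult = 142.38 + 129.02 + 48.932 = 320.33 kPa.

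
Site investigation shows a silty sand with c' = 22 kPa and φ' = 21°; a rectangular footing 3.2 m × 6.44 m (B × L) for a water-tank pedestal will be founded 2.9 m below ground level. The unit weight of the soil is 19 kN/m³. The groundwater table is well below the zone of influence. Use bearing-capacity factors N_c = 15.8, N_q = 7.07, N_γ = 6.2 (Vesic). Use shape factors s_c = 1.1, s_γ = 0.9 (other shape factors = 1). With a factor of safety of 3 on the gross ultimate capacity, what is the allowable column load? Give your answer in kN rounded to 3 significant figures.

q = γ·D_f = 19 × 2.9 = 55.1 kPa.
c·N_c·s_c = 22 × 15.8 × 1.1 = 382.36 kPa
q·N_q = 55.1 × 7.07 = 389.56 kPa
0.5·γ·B·N_γ·s_γ = 0.5 × 19 × 3.2 × 6.2 × 0.9 = 169.63 kPa
q_ult = 382.36 + 389.56 + 169.63 = 941.55 kPa.
Gross allowable pressure q_all = 941.55 / 3 = 313.85 kPa.
Footing area = 20.608 m², so allowable column load = 313.85 × 20.608 = 6467.8 kN.

P_all ≈ 6470 kN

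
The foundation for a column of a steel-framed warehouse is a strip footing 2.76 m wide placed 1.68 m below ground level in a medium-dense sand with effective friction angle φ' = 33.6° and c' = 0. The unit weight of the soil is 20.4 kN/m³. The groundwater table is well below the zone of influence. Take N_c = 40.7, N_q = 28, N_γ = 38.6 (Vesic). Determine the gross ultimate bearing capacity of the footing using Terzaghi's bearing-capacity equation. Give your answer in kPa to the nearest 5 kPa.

q_ult ≈ 2045 kPa

Overburden at base level: q = 20.4 × 1.68 = 34.272 kPa.
Surcharge term q·N_q = 34.272 × 28 = 959.62 kPa; self-weight term 0.5·γ·B·N_γ = 0.5 × 20.4 × 2.76 × 38.6 = 1086.7 kPa.
q_ult = 959.62 + 1086.7 = 2046.3 kPa.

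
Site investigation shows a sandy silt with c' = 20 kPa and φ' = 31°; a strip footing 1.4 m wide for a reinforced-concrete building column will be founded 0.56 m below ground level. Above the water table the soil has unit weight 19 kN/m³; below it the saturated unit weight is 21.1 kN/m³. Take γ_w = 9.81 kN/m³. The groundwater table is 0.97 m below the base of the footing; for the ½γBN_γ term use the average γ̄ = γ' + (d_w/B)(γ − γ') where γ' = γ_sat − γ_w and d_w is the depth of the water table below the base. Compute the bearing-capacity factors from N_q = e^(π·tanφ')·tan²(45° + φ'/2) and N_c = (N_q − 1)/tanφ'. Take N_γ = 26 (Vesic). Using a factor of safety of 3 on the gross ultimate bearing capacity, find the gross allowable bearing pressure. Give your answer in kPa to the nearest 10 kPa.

q_all ≈ 390 kPa

N_q = e^(π·tan31°)·tan²(60.5°) = 20.63; N_c = (N_q − 1)/tanφ' = 32.67.
Effective surcharge at the founding depth q = γ·D_f = 19 × 0.56 = 10.64 kPa.
With d_w = 0.97 m < B, γ̄ = 11.29 + (0.97/1.4) × (19 − 11.29) = 16.632 kN/m³.
q_ult = c·N_c + q·N_q + 0.5·γ·B·N_γ
     = 20 × 32.671 + 10.64 × 20.631 + 0.5 × 16.632 × 1.4 × 26
     = 653.42 + 219.51 + 302.7 = 1175.6 kPa.
q_all = 1175.6 / 3 = 391.88 kPa.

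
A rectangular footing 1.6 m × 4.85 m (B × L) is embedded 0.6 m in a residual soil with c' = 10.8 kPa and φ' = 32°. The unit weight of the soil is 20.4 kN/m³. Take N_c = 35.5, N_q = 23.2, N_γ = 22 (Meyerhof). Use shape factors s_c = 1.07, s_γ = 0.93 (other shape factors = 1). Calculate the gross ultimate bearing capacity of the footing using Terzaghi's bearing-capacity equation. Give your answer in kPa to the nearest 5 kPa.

q_ult ≈ 1030 kPa

q = γ·D_f = 20.4 × 0.6 = 12.24 kPa.
c·N_c·s_c = 10.8 × 35.5 × 1.07 = 410.24 kPa
q·N_q = 12.24 × 23.2 = 283.97 kPa
0.5·γ·B·N_γ·s_γ = 0.5 × 20.4 × 1.6 × 22 × 0.93 = 333.91 kPa
q_ult = 410.24 + 283.97 + 333.91 = 1028.1 kPa.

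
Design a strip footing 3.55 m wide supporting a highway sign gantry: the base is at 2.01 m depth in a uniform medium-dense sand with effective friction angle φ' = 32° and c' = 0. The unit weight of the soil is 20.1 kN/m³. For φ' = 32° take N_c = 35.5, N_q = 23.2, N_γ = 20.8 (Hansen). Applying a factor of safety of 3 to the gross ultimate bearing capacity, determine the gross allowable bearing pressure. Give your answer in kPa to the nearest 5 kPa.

Effective surcharge at the founding depth q = γ·D_f = 20.1 × 2.01 = 40.401 kPa.
q_ult = q·N_q + 0.5·γ·B·N_γ
     = 40.401 × 23.2 + 0.5 × 20.1 × 3.55 × 20.8
     = 937.3 + 742.09 = 1679.4 kPa.
q_all = q_ult / FS = 1679.4 / 3 = 559.8 kPa.

q_all ≈ 560 kPa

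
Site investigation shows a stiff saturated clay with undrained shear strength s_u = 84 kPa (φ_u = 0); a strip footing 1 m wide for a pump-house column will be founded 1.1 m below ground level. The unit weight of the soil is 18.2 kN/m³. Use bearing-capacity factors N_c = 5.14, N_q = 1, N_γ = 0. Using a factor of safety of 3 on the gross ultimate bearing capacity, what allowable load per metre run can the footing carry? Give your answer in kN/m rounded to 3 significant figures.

Effective surcharge at the founding depth q = γ·D_f = 18.2 × 1.1 = 20.02 kPa.
q_ult = c·N_c + q·N_q
     = 84 × 5.14 + 20.02 × 1
     = 431.76 + 20.02 = 451.78 kPa.
Gross allowable pressure q_all = 451.78 / 3 = 150.59 kPa.
Allowable wall load = q_all × B = 150.59 × 1 = 150.59 kN per metre run.

≈ 151 kN/m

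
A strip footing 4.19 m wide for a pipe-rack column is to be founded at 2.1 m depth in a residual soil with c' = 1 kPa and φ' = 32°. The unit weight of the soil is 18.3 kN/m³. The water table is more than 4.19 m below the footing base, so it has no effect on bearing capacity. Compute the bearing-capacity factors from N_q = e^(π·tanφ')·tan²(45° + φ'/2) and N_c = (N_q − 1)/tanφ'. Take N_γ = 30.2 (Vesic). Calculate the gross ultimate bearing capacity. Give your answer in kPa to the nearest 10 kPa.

q_ult ≈ 2080 kPa

tan32° = 0.6249, so N_q = e^(π×0.6249)·tan²(61°) = 7.121 × 3.255 = 23.18.
N_c = (23.18 − 1)/tan32° = 35.49.
q = γ·D_f = 18.3 × 2.1 = 38.43 kPa.
c·N_c = 1 × 35.49 = 35.49 kPa
q·N_q = 38.43 × 23.177 = 890.68 kPa
0.5·γ·B·N_γ = 0.5 × 18.3 × 4.19 × 30.2 = 1157.8 kPa
q_ult = 35.49 + 890.68 + 1157.8 = 2084 kPa.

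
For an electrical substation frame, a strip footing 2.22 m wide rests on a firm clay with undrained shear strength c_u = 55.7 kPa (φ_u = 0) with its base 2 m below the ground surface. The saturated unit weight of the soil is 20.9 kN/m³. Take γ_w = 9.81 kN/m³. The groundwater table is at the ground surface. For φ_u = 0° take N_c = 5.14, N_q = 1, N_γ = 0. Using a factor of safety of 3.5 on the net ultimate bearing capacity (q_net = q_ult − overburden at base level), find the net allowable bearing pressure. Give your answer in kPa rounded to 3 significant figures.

With the water table at the surface the whole profile is submerged: γ' = 20.9 − 9.81 = 11.09 kN/m³, so q = γ'·D_f = 22.18 kPa.
q_ult = c·N_c + q·N_q
     = 55.7 × 5.14 + 22.18 × 1
     = 286.3 + 22.18 = 308.48 kPa.
q_net = 308.48 − 22.18 = 286.3 kPa.
q_all(net) = 286.3 / 3.5 = 81.799 kPa.

q_all(net) ≈ 81.8 kPa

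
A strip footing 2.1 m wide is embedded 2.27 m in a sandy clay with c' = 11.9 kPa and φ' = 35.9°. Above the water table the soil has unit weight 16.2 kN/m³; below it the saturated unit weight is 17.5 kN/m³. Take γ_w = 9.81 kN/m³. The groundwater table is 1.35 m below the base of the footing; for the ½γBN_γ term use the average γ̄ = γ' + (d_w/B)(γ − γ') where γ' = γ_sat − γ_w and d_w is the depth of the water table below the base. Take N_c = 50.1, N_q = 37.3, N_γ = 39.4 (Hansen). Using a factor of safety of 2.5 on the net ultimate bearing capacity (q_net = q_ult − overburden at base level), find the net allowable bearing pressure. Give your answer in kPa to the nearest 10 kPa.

q_all(net) ≈ 990 kPa

Effective surcharge at the founding depth q = γ·D_f = 16.2 × 2.27 = 36.774 kPa.
With d_w = 1.35 m < B, γ̄ = 7.69 + (1.35/2.1) × (16.2 − 7.69) = 13.161 kN/m³.
q_ult = c·N_c + q·N_q + 0.5·γ·B·N_γ
     = 11.9 × 50.1 + 36.774 × 37.3 + 0.5 × 13.161 × 2.1 × 39.4
     = 596.19 + 1371.7 + 544.46 = 2512.3 kPa.
q_net = 2512.3 − 36.774 = 2475.5 kPa.
q_all(net) = 2475.5 / 2.5 = 990.22 kPa.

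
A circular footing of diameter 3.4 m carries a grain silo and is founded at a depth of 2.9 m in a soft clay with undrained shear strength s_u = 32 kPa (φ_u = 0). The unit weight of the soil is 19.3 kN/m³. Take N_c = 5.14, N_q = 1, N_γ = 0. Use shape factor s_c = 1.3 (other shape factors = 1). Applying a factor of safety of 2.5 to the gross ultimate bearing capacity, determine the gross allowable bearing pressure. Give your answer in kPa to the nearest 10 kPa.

Overburden at base level: q = 19.3 × 2.9 = 55.97 kPa.
Cohesion term c·N_c·s_c = 32 × 5.14 × 1.3 = 213.82 kPa; surcharge term q·N_q = 55.97 × 1 = 55.97 kPa.
q_ult = 213.82 + 55.97 = 269.79 kPa.
q_all = q_ult / FS = 269.79 / 2.5 = 107.92 kPa.

q_all ≈ 110 kPa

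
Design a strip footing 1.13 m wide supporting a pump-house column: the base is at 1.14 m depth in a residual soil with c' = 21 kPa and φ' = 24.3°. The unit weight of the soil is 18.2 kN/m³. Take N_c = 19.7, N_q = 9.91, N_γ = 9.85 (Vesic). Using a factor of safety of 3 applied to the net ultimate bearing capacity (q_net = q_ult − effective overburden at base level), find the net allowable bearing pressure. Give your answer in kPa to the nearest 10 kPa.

q = γ·D_f = 18.2 × 1.14 = 20.748 kPa.
c·N_c = 21 × 19.7 = 413.7 kPa
q·N_q = 20.748 × 9.91 = 205.61 kPa
0.5·γ·B·N_γ = 0.5 × 18.2 × 1.13 × 9.85 = 101.29 kPa
q_ult = 413.7 + 205.61 + 101.29 = 720.6 kPa.
Net ultimate: q_net = 720.6 − 20.748 = 699.85 kPa.
q_all(net) = 699.85 / 3 = 233.28 kPa.

q_all(net) ≈ 230 kPa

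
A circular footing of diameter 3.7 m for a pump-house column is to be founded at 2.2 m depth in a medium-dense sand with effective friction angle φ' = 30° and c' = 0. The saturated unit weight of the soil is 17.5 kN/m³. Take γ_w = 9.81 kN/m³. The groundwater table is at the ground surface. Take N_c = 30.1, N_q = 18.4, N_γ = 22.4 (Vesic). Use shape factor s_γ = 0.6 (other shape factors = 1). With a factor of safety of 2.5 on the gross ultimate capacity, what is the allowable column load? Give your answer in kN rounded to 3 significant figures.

With the water table at the surface the whole profile is submerged: γ' = 17.5 − 9.81 = 7.69 kN/m³, so q = γ'·D_f = 16.918 kPa; the same γ' applies in the ½γBN_γ term.
q_ult = q·N_q + 0.5·γ·B·N_γ·s_γ
     = 16.918 × 18.4 + 0.5 × 7.69 × 3.7 × 22.4 × 0.6
     = 311.29 + 191.2 = 502.5 kPa.
Gross allowable pressure q_all = 502.5 / 2.5 = 201 kPa.
Footing area = 10.7521 m², so allowable column load = 201 × 10.7521 = 2161.2 kN.

P_all ≈ 2160 kN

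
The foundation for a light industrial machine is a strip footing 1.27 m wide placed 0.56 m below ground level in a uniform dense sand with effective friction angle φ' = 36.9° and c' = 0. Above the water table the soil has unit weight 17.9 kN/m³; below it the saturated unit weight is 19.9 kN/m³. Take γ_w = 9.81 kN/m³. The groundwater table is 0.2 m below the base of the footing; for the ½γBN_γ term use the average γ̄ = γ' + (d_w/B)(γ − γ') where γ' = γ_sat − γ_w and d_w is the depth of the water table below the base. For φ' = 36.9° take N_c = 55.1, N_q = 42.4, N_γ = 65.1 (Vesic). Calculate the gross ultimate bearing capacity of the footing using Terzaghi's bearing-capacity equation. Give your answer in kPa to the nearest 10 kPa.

q_ult ≈ 890 kPa

q = γ·D_f = 17.9 × 0.56 = 10.024 kPa.
γ' = 10.09 kN/m³; averaging over the depth B below the base, γ̄ = γ' + (d_w/B)(γ − γ') = 11.32 kN/m³.
q·N_q = 10.024 × 42.4 = 425.02 kPa
0.5·γ·B·N_γ = 0.5 × 11.32 × 1.27 × 65.1 = 467.95 kPa
q_ult = 425.02 + 467.95 = 892.97 kPa.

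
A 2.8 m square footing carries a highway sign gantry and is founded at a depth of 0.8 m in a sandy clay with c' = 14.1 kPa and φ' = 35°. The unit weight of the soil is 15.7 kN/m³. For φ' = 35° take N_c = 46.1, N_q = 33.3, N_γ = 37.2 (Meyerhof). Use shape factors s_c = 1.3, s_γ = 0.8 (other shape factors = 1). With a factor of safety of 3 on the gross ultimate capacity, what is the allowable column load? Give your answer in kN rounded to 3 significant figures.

Effective surcharge at the founding depth q = γ·D_f = 15.7 × 0.8 = 12.56 kPa.
q_ult = c·N_c·s_c + q·N_q + 0.5·γ·B·N_γ·s_γ
     = 14.1 × 46.1 × 1.3 + 12.56 × 33.3 + 0.5 × 15.7 × 2.8 × 37.2 × 0.8
     = 845.01 + 418.25 + 654.12 = 1917.4 kPa.
Gross allowable pressure q_all = 1917.4 / 3 = 639.13 kPa.
Footing area = 7.84 m², so allowable column load = 639.13 × 7.84 = 5010.8 kN.

P_all ≈ 5010 kN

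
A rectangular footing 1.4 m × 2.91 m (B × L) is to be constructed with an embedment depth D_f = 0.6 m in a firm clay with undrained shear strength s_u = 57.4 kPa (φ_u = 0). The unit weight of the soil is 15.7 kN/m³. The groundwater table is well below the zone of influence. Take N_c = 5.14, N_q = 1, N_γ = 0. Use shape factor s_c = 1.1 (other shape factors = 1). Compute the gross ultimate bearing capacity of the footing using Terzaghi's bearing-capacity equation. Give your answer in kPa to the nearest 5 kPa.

Overburden at base level: q = 15.7 × 0.6 = 9.42 kPa.
Cohesion term c·N_c·s_c = 57.4 × 5.14 × 1.1 = 324.54 kPa; surcharge term q·N_q = 9.42 × 1 = 9.42 kPa.
q_ult = 324.54 + 9.42 = 333.96 kPa.

q_ult ≈ 335 kPa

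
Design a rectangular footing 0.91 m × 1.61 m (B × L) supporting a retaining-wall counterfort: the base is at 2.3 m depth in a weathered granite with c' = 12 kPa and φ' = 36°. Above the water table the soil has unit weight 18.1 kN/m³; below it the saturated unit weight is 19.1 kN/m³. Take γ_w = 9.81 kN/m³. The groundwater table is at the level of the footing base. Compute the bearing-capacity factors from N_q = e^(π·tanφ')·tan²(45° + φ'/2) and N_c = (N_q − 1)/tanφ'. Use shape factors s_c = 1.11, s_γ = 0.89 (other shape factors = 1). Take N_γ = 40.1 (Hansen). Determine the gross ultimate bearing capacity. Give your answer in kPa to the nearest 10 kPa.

q_ult ≈ 2400 kPa

tan36° = 0.7265, so N_q = e^(π×0.7265)·tan²(63°) = 9.801 × 3.852 = 37.75.
N_c = (37.75 − 1)/tan36° = 50.59.
q = γ·D_f = 18.1 × 2.3 = 41.63 kPa.
For the ½γBN_γ term take γ' = 19.1 − 9.81 = 9.29 kN/m³ (soil below base is submerged).
c·N_c·s_c = 12 × 50.585 × 1.11 = 673.8 kPa
q·N_q = 41.63 × 37.752 = 1571.6 kPa
0.5·γ·B·N_γ·s_γ = 0.5 × 9.29 × 0.91 × 40.1 × 0.89 = 150.86 kPa
q_ult = 673.8 + 1571.6 + 150.86 = 2396.3 kPa.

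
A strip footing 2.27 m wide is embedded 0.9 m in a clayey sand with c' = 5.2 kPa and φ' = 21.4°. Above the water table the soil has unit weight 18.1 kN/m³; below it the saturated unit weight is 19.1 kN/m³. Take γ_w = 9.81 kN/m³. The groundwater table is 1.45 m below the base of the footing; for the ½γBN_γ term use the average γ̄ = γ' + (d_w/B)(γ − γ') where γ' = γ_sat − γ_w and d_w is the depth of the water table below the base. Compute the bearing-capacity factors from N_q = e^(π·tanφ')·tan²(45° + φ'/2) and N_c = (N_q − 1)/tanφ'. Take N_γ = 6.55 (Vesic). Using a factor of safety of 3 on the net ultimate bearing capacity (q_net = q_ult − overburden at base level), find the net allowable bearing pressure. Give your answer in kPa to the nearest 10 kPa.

q_all(net) ≈ 100 kPa

N_q = e^(π·tan21.4°)·tan²(55.7°) = 7.36; N_c = (N_q − 1)/tanφ' = 16.23.
q = γ·D_f = 18.1 × 0.9 = 16.29 kPa.
γ' = 9.29 kN/m³; averaging over the depth B below the base, γ̄ = γ' + (d_w/B)(γ − γ') = 14.918 kN/m³.
c·N_c = 5.2 × 16.231 = 84.401 kPa
q·N_q = 16.29 × 7.3609 = 119.91 kPa
0.5·γ·B·N_γ = 0.5 × 14.918 × 2.27 × 6.55 = 110.9 kPa
q_ult = 84.401 + 119.91 + 110.9 = 315.21 kPa.
q_net = 315.21 − 16.29 = 298.92 kPa.
q_all(net) = 298.92 / 3 = 99.64 kPa.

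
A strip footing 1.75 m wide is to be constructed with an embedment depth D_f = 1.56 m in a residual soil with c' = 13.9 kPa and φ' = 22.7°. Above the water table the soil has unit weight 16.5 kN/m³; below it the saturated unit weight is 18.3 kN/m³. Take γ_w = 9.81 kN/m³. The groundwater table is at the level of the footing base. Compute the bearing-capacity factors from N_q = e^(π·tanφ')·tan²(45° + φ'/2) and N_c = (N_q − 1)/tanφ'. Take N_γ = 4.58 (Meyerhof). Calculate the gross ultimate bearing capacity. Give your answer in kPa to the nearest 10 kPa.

tan22.7° = 0.4183, so N_q = e^(π×0.4183)·tan²(56.35°) = 3.722 × 2.257 = 8.4.
N_c = (8.4 − 1)/tan22.7° = 17.69.
q = γ·D_f = 16.5 × 1.56 = 25.74 kPa.
For the ½γBN_γ term take γ' = 18.3 − 9.81 = 8.49 kN/m³ (soil below base is submerged).
c·N_c = 13.9 × 17.688 = 245.86 kPa
q·N_q = 25.74 × 8.399 = 216.19 kPa
0.5·γ·B·N_γ = 0.5 × 8.49 × 1.75 × 4.58 = 34.024 kPa
q_ult = 245.86 + 216.19 + 34.024 = 496.08 kPa.

q_ult ≈ 500 kPa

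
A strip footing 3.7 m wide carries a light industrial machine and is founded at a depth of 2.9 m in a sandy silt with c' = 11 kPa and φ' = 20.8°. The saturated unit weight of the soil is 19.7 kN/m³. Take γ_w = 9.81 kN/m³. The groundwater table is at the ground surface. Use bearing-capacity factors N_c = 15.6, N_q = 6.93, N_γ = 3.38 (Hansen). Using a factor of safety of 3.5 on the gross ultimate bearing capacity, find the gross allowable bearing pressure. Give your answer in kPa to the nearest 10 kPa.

With the water table at the surface the whole profile is submerged: γ' = 19.7 − 9.81 = 9.89 kN/m³, so q = γ'·D_f = 28.681 kPa; the same γ' applies in the ½γBN_γ term.
q_ult = c·N_c + q·N_q + 0.5·γ·B·N_γ
     = 11 × 15.6 + 28.681 × 6.93 + 0.5 × 9.89 × 3.7 × 3.38
     = 171.6 + 198.76 + 61.842 = 432.2 kPa.
q_all = 432.2 / 3.5 = 123.49 kPa.

q_all ≈ 120 kPa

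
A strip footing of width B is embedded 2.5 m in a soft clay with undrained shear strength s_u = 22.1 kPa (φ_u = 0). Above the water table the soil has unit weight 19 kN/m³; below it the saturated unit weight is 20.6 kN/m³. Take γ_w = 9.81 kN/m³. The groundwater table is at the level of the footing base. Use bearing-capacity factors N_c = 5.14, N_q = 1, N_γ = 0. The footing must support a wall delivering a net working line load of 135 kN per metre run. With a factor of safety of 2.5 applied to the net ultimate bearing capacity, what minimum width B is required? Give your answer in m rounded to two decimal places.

Effective surcharge at the founding depth q = γ·D_f = 19 × 2.5 = 47.5 kPa.
q_ult = c·N_c + q·N_q
     = 22.1 × 5.14 + 47.5 × 1
     = 113.59 + 47.5 = 161.09 kPa.
For φ = 0 the ½γBN_γ term vanishes, so q_ult is independent of B. q_net = 161.09 − 47.5 = 113.59 kPa; q_all(net) = 113.59/2.5 = 45.438 kPa.
Required width B = w / q_all(net) = 135 / 45.438 = 2.971 m.

B = 2.97 m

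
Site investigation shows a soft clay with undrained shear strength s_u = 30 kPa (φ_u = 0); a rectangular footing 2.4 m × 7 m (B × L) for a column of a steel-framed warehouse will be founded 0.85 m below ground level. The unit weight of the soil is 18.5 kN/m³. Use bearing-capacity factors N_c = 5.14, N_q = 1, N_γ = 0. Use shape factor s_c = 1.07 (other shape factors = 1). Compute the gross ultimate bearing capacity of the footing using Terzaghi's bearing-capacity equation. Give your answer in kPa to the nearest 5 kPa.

q = γ·D_f = 18.5 × 0.85 = 15.725 kPa.
c·N_c·s_c = 30 × 5.14 × 1.07 = 164.99 kPa
q·N_q = 15.725 × 1 = 15.725 kPa
q_ult = 164.99 + 15.725 = 180.72 kPa.

q_ult ≈ 180 kPa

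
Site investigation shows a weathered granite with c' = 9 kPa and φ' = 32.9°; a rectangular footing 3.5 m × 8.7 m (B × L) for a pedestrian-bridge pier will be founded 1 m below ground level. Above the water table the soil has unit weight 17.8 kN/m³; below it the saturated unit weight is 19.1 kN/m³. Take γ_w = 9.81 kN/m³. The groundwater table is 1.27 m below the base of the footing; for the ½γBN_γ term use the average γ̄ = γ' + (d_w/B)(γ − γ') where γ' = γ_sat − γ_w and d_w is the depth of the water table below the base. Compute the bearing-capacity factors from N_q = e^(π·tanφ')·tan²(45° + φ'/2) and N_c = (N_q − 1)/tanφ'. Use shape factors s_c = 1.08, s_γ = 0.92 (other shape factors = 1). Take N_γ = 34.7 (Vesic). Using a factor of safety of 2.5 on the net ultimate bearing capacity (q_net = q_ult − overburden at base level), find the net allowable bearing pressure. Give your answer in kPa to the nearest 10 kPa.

N_q = e^(π·tan32.9°)·tan²(61.45°) = 25.78; N_c = (N_q − 1)/tanφ' = 38.31.
Overburden at base level: q = 17.8 × 1 = 17.8 kPa.
The water table is 1.27 m below the base (< B = 3.5 m), so the ½γBN_γ term uses γ̄ = γ' + (d_w/B)(γ − γ') = 9.29 + (1.27/3.5)(17.8 − 9.29) = 12.378 kN/m³.
Cohesion term c·N_c·s_c = 9 × 38.307 × 1.08 = 372.35 kPa; surcharge term q·N_q = 17.8 × 25.782 = 458.92 kPa; self-weight term 0.5·γ·B·N_γ·s_γ = 0.5 × 12.378 × 3.5 × 34.7 × 0.92 = 691.52 kPa.
q_ult = 372.35 + 458.92 + 691.52 = 1522.8 kPa.
q_net = 1522.8 − 17.8 = 1505 kPa.
q_all(net) = 1505 / 2.5 = 601.99 kPa.

q_all(net) ≈ 600 kPa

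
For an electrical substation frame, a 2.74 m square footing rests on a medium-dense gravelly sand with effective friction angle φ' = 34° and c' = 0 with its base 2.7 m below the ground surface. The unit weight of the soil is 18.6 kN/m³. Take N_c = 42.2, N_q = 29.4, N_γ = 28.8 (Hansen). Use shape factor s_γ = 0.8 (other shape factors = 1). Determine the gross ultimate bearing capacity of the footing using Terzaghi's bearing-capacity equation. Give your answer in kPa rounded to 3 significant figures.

Effective surcharge at the founding depth q = γ·D_f = 18.6 × 2.7 = 50.22 kPa.
q_ult = q·N_q + 0.5·γ·B·N_γ·s_γ
     = 50.22 × 29.4 + 0.5 × 18.6 × 2.74 × 28.8 × 0.8
     = 1476.5 + 587.11 = 2063.6 kPa.

q_ult ≈ 2060 kPa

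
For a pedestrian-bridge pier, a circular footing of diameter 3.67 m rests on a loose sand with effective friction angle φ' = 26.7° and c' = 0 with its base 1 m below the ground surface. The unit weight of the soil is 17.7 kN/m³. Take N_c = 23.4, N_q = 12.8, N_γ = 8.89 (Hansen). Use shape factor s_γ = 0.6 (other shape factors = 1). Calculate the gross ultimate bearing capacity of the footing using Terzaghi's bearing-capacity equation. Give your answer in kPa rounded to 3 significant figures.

q = γ·D_f = 17.7 × 1 = 17.7 kPa.
q·N_q = 17.7 × 12.8 = 226.56 kPa
0.5·γ·B·N_γ·s_γ = 0.5 × 17.7 × 3.67 × 8.89 × 0.6 = 173.25 kPa
q_ult = 226.56 + 173.25 = 399.81 kPa.

q_ult ≈ 400 kPa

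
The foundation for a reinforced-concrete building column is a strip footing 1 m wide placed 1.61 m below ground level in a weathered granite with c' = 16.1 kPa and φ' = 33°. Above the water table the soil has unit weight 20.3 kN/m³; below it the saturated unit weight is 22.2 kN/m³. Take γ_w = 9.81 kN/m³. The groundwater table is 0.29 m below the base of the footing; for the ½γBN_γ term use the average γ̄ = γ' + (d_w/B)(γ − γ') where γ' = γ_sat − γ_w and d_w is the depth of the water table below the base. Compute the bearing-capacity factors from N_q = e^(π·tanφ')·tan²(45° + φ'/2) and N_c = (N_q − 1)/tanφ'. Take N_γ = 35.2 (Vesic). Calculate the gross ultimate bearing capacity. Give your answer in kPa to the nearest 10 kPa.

tan33° = 0.6494, so N_q = e^(π×0.6494)·tan²(61.5°) = 7.692 × 3.392 = 26.09.
N_c = (26.09 − 1)/tan33° = 38.64.
Overburden at base level: q = 20.3 × 1.61 = 32.683 kPa.
The water table is 0.29 m below the base (< B = 1 m), so the ½γBN_γ term uses γ̄ = γ' + (d_w/B)(γ − γ') = 12.39 + (0.29/1)(20.3 − 12.39) = 14.684 kN/m³.
Cohesion term c·N_c = 16.1 × 38.638 = 622.08 kPa; surcharge term q·N_q = 32.683 × 26.092 = 852.77 kPa; self-weight term 0.5·γ·B·N_γ = 0.5 × 14.684 × 1 × 35.2 = 258.44 kPa.
q_ult = 622.08 + 852.77 + 258.44 = 1733.3 kPa.

q_ult ≈ 1730 kPa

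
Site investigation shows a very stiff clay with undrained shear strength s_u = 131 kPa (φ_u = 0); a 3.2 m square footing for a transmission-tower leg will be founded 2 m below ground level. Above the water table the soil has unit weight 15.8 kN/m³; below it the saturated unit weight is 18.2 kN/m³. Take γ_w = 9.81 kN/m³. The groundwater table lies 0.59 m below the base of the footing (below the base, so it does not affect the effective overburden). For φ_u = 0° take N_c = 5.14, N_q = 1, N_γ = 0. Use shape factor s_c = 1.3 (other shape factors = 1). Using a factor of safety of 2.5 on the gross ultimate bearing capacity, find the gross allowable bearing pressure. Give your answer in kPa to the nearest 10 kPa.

q_all ≈ 360 kPa

Effective surcharge at the founding depth q = γ·D_f = 15.8 × 2 = 31.6 kPa.
q_ult = c·N_c·s_c + q·N_q
     = 131 × 5.14 × 1.3 + 31.6 × 1
     = 875.34 + 31.6 = 906.94 kPa.
q_all = 906.94 / 2.5 = 362.78 kPa.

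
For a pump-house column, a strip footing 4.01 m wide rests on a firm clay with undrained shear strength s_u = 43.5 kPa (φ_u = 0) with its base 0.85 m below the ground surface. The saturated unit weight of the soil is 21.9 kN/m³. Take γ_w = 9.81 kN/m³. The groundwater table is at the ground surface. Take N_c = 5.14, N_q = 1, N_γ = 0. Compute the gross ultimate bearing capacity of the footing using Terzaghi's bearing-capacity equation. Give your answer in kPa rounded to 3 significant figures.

With the water table at the surface the whole profile is submerged: γ' = 21.9 − 9.81 = 12.09 kN/m³, so q = γ'·D_f = 10.276 kPa.
q_ult = c·N_c + q·N_q
     = 43.5 × 5.14 + 10.276 × 1
     = 223.59 + 10.276 = 233.87 kPa.

q_ult ≈ 234 kPa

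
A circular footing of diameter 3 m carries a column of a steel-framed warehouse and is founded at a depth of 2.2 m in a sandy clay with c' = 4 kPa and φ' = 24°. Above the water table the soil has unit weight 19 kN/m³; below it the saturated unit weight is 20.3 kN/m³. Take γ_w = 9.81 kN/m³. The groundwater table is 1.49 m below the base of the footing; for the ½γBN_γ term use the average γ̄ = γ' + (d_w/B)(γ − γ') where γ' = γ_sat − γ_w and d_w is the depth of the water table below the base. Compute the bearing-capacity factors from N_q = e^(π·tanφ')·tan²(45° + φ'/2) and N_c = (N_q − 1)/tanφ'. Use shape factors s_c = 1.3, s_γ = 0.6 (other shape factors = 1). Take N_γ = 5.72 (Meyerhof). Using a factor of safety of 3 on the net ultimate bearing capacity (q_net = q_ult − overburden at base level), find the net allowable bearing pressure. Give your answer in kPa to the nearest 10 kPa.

N_q = e^(π·tan24°)·tan²(57°) = 9.6; N_c = (N_q − 1)/tanφ' = 19.32.
Overburden at base level: q = 19 × 2.2 = 41.8 kPa.
The water table is 1.49 m below the base (< B = 3 m), so the ½γBN_γ term uses γ̄ = γ' + (d_w/B)(γ − γ') = 10.49 + (1.49/3)(19 − 10.49) = 14.717 kN/m³.
Cohesion term c·N_c·s_c = 4 × 19.324 × 1.3 = 100.48 kPa; surcharge term q·N_q = 41.8 × 9.6034 = 401.42 kPa; self-weight term 0.5·γ·B·N_γ·s_γ = 0.5 × 14.717 × 3 × 5.72 × 0.6 = 75.761 kPa.
q_ult = 100.48 + 401.42 + 75.761 = 577.67 kPa.
q_net = 577.67 − 41.8 = 535.87 kPa.
q_all(net) = 535.87 / 3 = 178.62 kPa.

q_all(net) ≈ 180 kPa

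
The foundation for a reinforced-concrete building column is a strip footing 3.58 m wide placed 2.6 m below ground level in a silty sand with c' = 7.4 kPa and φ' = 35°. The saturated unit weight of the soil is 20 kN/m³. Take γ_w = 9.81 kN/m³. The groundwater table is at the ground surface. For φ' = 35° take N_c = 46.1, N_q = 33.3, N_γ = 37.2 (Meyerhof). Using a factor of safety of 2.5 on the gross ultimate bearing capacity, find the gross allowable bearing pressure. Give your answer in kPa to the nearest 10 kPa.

γ' = 20 − 9.81 = 10.19 kN/m³ (submerged throughout). q = 10.19 × 2.6 = 26.494 kPa; the same γ' applies in the ½γBN_γ term.
c·N_c = 7.4 × 46.1 = 341.14 kPa
q·N_q = 26.494 × 33.3 = 882.25 kPa
0.5·γ·B·N_γ = 0.5 × 10.19 × 3.58 × 37.2 = 678.53 kPa
q_ult = 341.14 + 882.25 + 678.53 = 1901.9 kPa.
q_all = 1901.9 / 2.5 = 760.77 kPa.

q_all ≈ 760 kPa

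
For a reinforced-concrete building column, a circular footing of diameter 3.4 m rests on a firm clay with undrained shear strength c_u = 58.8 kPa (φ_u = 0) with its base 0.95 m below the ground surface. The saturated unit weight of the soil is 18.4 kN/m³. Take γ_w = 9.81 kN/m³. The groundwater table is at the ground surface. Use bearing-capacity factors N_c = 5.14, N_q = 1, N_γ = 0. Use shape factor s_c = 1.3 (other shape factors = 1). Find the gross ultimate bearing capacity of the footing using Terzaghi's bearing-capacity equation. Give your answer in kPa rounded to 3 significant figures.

Water table at ground surface, so effective unit weight γ' = 18.4 − 9.81 = 8.59 kN/m³ is used throughout; overburden q = 8.59 × 0.95 = 8.1605 kPa.
Cohesion term c·N_c·s_c = 58.8 × 5.14 × 1.3 = 392.9 kPa; surcharge term q·N_q = 8.1605 × 1 = 8.1605 kPa.
q_ult = 392.9 + 8.1605 = 401.06 kPa.

q_ult ≈ 401 kPa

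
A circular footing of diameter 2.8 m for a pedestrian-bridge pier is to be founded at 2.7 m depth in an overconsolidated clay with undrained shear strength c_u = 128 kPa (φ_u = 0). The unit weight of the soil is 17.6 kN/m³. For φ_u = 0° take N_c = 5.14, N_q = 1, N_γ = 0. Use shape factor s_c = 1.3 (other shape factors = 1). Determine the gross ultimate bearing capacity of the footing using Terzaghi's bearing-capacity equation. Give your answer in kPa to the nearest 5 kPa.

q_ult ≈ 905 kPa

Overburden at base level: q = 17.6 × 2.7 = 47.52 kPa.
Cohesion term c·N_c·s_c = 128 × 5.14 × 1.3 = 855.3 kPa; surcharge term q·N_q = 47.52 × 1 = 47.52 kPa.
q_ult = 855.3 + 47.52 = 902.82 kPa.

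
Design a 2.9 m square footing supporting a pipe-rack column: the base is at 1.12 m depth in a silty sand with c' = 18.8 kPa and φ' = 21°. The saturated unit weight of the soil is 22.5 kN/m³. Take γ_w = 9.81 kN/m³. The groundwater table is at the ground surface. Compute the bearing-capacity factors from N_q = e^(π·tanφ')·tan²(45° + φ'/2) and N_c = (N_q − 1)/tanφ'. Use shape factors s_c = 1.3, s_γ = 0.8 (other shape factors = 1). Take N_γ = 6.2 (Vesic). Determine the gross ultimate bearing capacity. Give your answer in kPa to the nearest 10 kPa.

q_ult ≈ 580 kPa

tan21° = 0.3839, so N_q = e^(π×0.3839)·tan²(55.5°) = 3.34 × 2.117 = 7.07.
N_c = (7.07 − 1)/tan21° = 15.81.
Water table at ground surface, so effective unit weight γ' = 22.5 − 9.81 = 12.69 kN/m³ is used throughout; overburden q = 12.69 × 1.12 = 14.213 kPa; the same γ' applies in the ½γBN_γ term.
Cohesion term c·N_c·s_c = 18.8 × 15.815 × 1.3 = 386.52 kPa; surcharge term q·N_q = 14.213 × 7.0708 = 100.5 kPa; self-weight term 0.5·γ·B·N_γ·s_γ = 0.5 × 12.69 × 2.9 × 6.2 × 0.8 = 91.266 kPa.
q_ult = 386.52 + 100.5 + 91.266 = 578.28 kPa.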